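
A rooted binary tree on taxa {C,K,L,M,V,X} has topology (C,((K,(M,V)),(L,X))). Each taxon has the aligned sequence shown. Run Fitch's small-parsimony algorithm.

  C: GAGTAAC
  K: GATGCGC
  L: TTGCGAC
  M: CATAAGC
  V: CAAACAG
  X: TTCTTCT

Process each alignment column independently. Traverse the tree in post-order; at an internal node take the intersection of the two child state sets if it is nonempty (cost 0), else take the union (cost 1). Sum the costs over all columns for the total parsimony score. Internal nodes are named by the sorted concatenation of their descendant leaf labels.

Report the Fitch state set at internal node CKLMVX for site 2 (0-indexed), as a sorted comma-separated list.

site 0, node MV: M={C} ∩ V={C} → {C} (+0)
site 0, node KMV: K={G} ∪ MV={C} → {C,G} (+1)
site 0, node LX: L={T} ∩ X={T} → {T} (+0)
site 0, node KLMVX: KMV={C,G} ∪ LX={T} → {C,G,T} (+1)
site 0, node CKLMVX: C={G} ∩ KLMVX={C,G,T} → {G} (+0)
site 1, node MV: M={A} ∩ V={A} → {A} (+0)
site 1, node KMV: K={A} ∩ MV={A} → {A} (+0)
site 1, node LX: L={T} ∩ X={T} → {T} (+0)
site 1, node KLMVX: KMV={A} ∪ LX={T} → {A,T} (+1)
site 1, node CKLMVX: C={A} ∩ KLMVX={A,T} → {A} (+0)
site 2, node MV: M={T} ∪ V={A} → {A,T} (+1)
site 2, node KMV: K={T} ∩ MV={A,T} → {T} (+0)
site 2, node LX: L={G} ∪ X={C} → {C,G} (+1)
site 2, node KLMVX: KMV={T} ∪ LX={C,G} → {C,G,T} (+1)
site 2, node CKLMVX: C={G} ∩ KLMVX={C,G,T} → {G} (+0)
site 3, node MV: M={A} ∩ V={A} → {A} (+0)
site 3, node KMV: K={G} ∪ MV={A} → {A,G} (+1)
site 3, node LX: L={C} ∪ X={T} → {C,T} (+1)
site 3, node KLMVX: KMV={A,G} ∪ LX={C,T} → {A,C,G,T} (+1)
site 3, node CKLMVX: C={T} ∩ KLMVX={A,C,G,T} → {T} (+0)
site 4, node MV: M={A} ∪ V={C} → {A,C} (+1)
site 4, node KMV: K={C} ∩ MV={A,C} → {C} (+0)
site 4, node LX: L={G} ∪ X={T} → {G,T} (+1)
site 4, node KLMVX: KMV={C} ∪ LX={G,T} → {C,G,T} (+1)
site 4, node CKLMVX: C={A} ∪ KLMVX={C,G,T} → {A,C,G,T} (+1)
site 5, node MV: M={G} ∪ V={A} → {A,G} (+1)
site 5, node KMV: K={G} ∩ MV={A,G} → {G} (+0)
site 5, node LX: L={A} ∪ X={C} → {A,C} (+1)
site 5, node KLMVX: KMV={G} ∪ LX={A,C} → {A,C,G} (+1)
site 5, node CKLMVX: C={A} ∩ KLMVX={A,C,G} → {A} (+0)
site 6, node MV: M={C} ∪ V={G} → {C,G} (+1)
site 6, node KMV: K={C} ∩ MV={C,G} → {C} (+0)
site 6, node LX: L={C} ∪ X={T} → {C,T} (+1)
site 6, node KLMVX: KMV={C} ∩ LX={C,T} → {C} (+0)
site 6, node CKLMVX: C={C} ∩ KLMVX={C} → {C} (+0)
per-site changes: [2, 1, 3, 3, 4, 3, 2]; total = 18

G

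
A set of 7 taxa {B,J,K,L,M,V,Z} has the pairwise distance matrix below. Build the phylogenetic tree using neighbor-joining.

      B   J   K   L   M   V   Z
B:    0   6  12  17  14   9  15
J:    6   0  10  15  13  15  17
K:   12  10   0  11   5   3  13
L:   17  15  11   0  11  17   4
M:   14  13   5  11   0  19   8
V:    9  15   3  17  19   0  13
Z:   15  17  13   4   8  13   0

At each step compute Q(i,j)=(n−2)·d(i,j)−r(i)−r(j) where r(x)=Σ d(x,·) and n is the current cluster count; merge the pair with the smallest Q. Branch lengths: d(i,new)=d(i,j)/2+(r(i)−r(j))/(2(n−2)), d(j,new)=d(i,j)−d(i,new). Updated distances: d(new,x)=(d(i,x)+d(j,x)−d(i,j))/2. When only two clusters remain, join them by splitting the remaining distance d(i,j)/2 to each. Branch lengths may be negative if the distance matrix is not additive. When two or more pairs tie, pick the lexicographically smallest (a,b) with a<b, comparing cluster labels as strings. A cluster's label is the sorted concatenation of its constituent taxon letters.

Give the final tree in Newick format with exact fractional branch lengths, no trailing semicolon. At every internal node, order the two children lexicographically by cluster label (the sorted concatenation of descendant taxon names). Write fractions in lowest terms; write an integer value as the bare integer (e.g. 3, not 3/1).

((((B:21/8,J:27/8):15/4,(K:-3/2,V:9/2):13/4):13/4,(L:5/2,Z:3/2):15/4):15/8,M:15/8)

iteration 1: select L,Z (d=4, Q=-125); attach at lengths (5/2, 3/2); label the merged cluster LZ
  updated: d(B,LZ)=14, d(J,LZ)=14, d(K,LZ)=10, d(LZ,M)=15/2, d(LZ,V)=13
iteration 2: select B,J (d=6, Q=-89); attach at lengths (21/8, 27/8); label the merged cluster BJ
  updated: d(BJ,K)=8, d(BJ,LZ)=11, d(BJ,M)=21/2, d(BJ,V)=9
iteration 3: select K,V (d=3, Q=-61); attach at lengths (-3/2, 9/2); label the merged cluster KV
  updated: d(BJ,KV)=7, d(KV,LZ)=10, d(KV,M)=21/2
iteration 4: select BJ,KV (d=7, Q=-42); attach at lengths (15/4, 13/4); label the merged cluster BJKV
  updated: d(BJKV,LZ)=7, d(BJKV,M)=7
iteration 5: select BJKV,LZ (d=7, Q=-43/2); attach at lengths (13/4, 15/4); label the merged cluster BJKLVZ
  updated: d(BJKLVZ,M)=15/4
iteration 6: select BJKLVZ,M (d=15/4); attach at lengths (15/8, 15/8); label the merged cluster BJKLMVZ
final tree: ((((B:21/8,J:27/8):15/4,(K:-3/2,V:9/2):13/4):13/4,(L:5/2,Z:3/2):15/4):15/8,M:15/8)
total length: 123/4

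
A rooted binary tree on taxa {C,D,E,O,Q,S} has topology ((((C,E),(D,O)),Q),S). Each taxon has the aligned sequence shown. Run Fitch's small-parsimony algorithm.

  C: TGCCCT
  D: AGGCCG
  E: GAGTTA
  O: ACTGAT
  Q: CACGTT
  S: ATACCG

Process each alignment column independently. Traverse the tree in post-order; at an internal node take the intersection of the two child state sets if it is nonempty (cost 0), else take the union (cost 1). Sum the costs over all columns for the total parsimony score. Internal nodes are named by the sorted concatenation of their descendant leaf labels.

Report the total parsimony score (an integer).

20

site 0, node CE: C={T} ∪ E={G} → {G,T} (+1)
site 0, node DO: D={A} ∩ O={A} → {A} (+0)
site 0, node CDEO: CE={G,T} ∪ DO={A} → {A,G,T} (+1)
site 0, node CDEOQ: CDEO={A,G,T} ∪ Q={C} → {A,C,G,T} (+1)
site 0, node CDEOQS: CDEOQ={A,C,G,T} ∩ S={A} → {A} (+0)
site 1, node CE: C={G} ∪ E={A} → {A,G} (+1)
site 1, node DO: D={G} ∪ O={C} → {C,G} (+1)
site 1, node CDEO: CE={A,G} ∩ DO={C,G} → {G} (+0)
site 1, node CDEOQ: CDEO={G} ∪ Q={A} → {A,G} (+1)
site 1, node CDEOQS: CDEOQ={A,G} ∪ S={T} → {A,G,T} (+1)
site 2, node CE: C={C} ∪ E={G} → {C,G} (+1)
site 2, node DO: D={G} ∪ O={T} → {G,T} (+1)
site 2, node CDEO: CE={C,G} ∩ DO={G,T} → {G} (+0)
site 2, node CDEOQ: CDEO={G} ∪ Q={C} → {C,G} (+1)
site 2, node CDEOQS: CDEOQ={C,G} ∪ S={A} → {A,C,G} (+1)
site 3, node CE: C={C} ∪ E={T} → {C,T} (+1)
site 3, node DO: D={C} ∪ O={G} → {C,G} (+1)
site 3, node CDEO: CE={C,T} ∩ DO={C,G} → {C} (+0)
site 3, node CDEOQ: CDEO={C} ∪ Q={G} → {C,G} (+1)
site 3, node CDEOQS: CDEOQ={C,G} ∩ S={C} → {C} (+0)
site 4, node CE: C={C} ∪ E={T} → {C,T} (+1)
site 4, node DO: D={C} ∪ O={A} → {A,C} (+1)
site 4, node CDEO: CE={C,T} ∩ DO={A,C} → {C} (+0)
site 4, node CDEOQ: CDEO={C} ∪ Q={T} → {C,T} (+1)
site 4, node CDEOQS: CDEOQ={C,T} ∩ S={C} → {C} (+0)
site 5, node CE: C={T} ∪ E={A} → {A,T} (+1)
site 5, node DO: D={G} ∪ O={T} → {G,T} (+1)
site 5, node CDEO: CE={A,T} ∩ DO={G,T} → {T} (+0)
site 5, node CDEOQ: CDEO={T} ∩ Q={T} → {T} (+0)
site 5, node CDEOQS: CDEOQ={T} ∪ S={G} → {G,T} (+1)
per-site changes: [3, 4, 4, 3, 3, 3]; total = 20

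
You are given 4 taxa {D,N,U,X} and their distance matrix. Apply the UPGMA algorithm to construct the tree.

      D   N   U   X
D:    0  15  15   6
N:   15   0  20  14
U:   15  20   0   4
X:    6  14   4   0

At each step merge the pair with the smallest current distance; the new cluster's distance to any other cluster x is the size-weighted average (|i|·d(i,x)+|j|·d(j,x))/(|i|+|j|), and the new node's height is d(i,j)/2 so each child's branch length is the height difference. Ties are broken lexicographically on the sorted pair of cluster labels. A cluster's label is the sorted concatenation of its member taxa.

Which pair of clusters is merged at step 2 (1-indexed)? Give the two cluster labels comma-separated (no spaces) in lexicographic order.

step 1: merge (U,X) at d=4; branch lengths U→2, X→2; new cluster UX
  updated: d(D,UX)=21/2, d(N,UX)=17
step 2: merge (D,UX) at d=21/2; branch lengths D→21/4, UX→13/4; new cluster DUX
  updated: d(DUX,N)=49/3
step 3: merge (DUX,N) at d=49/3; branch lengths DUX→35/12, N→49/6; new cluster DNUX
final tree: ((D:21/4,(U:2,X:2):13/4):35/12,N:49/6)
total length: 283/12

D,UX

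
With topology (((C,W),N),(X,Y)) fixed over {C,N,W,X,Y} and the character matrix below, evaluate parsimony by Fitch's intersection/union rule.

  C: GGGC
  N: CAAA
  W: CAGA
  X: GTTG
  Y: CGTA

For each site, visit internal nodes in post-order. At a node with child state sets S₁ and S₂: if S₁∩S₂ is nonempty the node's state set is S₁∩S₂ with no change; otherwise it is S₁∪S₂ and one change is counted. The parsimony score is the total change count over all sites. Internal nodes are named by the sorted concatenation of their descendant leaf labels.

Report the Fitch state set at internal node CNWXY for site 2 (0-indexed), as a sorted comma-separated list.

CW@0: {G} ∪ {C} = {C,G} (union, +1)
CNW@0: {C,G} ∩ {C} = {C} (intersection, +0)
XY@0: {G} ∪ {C} = {C,G} (union, +1)
CNWXY@0: {C} ∩ {C,G} = {C} (intersection, +0)
CW@1: {G} ∪ {A} = {A,G} (union, +1)
CNW@1: {A,G} ∩ {A} = {A} (intersection, +0)
XY@1: {T} ∪ {G} = {G,T} (union, +1)
CNWXY@1: {A} ∪ {G,T} = {A,G,T} (union, +1)
CW@2: {G} ∩ {G} = {G} (intersection, +0)
CNW@2: {G} ∪ {A} = {A,G} (union, +1)
XY@2: {T} ∩ {T} = {T} (intersection, +0)
CNWXY@2: {A,G} ∪ {T} = {A,G,T} (union, +1)
CW@3: {C} ∪ {A} = {A,C} (union, +1)
CNW@3: {A,C} ∩ {A} = {A} (intersection, +0)
XY@3: {G} ∪ {A} = {A,G} (union, +1)
CNWXY@3: {A} ∩ {A,G} = {A} (intersection, +0)
per-site changes: [2, 3, 2, 2]; total = 9

A,G,T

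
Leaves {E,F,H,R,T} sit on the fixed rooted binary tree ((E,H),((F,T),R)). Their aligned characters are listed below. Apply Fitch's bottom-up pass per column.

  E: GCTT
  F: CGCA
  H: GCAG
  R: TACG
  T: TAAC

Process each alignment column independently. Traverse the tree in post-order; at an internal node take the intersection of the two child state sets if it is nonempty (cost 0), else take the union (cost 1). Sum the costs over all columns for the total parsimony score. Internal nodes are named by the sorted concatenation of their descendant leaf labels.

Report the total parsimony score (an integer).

EH@0: {G} ∩ {G} = {G} (intersection, +0)
FT@0: {C} ∪ {T} = {C,T} (union, +1)
FRT@0: {C,T} ∩ {T} = {T} (intersection, +0)
EFHRT@0: {G} ∪ {T} = {G,T} (union, +1)
EH@1: {C} ∩ {C} = {C} (intersection, +0)
FT@1: {G} ∪ {A} = {A,G} (union, +1)
FRT@1: {A,G} ∩ {A} = {A} (intersection, +0)
EFHRT@1: {C} ∪ {A} = {A,C} (union, +1)
EH@2: {T} ∪ {A} = {A,T} (union, +1)
FT@2: {C} ∪ {A} = {A,C} (union, +1)
FRT@2: {A,C} ∩ {C} = {C} (intersection, +0)
EFHRT@2: {A,T} ∪ {C} = {A,C,T} (union, +1)
EH@3: {T} ∪ {G} = {G,T} (union, +1)
FT@3: {A} ∪ {C} = {A,C} (union, +1)
FRT@3: {A,C} ∪ {G} = {A,C,G} (union, +1)
EFHRT@3: {G,T} ∩ {A,C,G} = {G} (intersection, +0)
per-site changes: [2, 2, 3, 3]; total = 10

10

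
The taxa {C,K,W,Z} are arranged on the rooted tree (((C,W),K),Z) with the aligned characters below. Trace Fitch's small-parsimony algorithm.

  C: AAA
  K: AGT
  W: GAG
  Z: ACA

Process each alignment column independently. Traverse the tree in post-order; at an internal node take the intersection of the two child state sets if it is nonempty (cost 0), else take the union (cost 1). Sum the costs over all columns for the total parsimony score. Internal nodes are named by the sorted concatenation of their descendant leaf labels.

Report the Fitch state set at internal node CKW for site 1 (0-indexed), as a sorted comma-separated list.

[col 0] CW: children C:{A}, W:{G} ∪→ {A,G}; cost 1
[col 0] CKW: children CW:{A,G}, K:{A} ∩→ {A}; cost 0
[col 0] CKWZ: children CKW:{A}, Z:{A} ∩→ {A}; cost 0
[col 1] CW: children C:{A}, W:{A} ∩→ {A}; cost 0
[col 1] CKW: children CW:{A}, K:{G} ∪→ {A,G}; cost 1
[col 1] CKWZ: children CKW:{A,G}, Z:{C} ∪→ {A,C,G}; cost 1
[col 2] CW: children C:{A}, W:{G} ∪→ {A,G}; cost 1
[col 2] CKW: children CW:{A,G}, K:{T} ∪→ {A,G,T}; cost 1
[col 2] CKWZ: children CKW:{A,G,T}, Z:{A} ∩→ {A}; cost 0
per-site changes: [1, 2, 2]; total = 5

A,G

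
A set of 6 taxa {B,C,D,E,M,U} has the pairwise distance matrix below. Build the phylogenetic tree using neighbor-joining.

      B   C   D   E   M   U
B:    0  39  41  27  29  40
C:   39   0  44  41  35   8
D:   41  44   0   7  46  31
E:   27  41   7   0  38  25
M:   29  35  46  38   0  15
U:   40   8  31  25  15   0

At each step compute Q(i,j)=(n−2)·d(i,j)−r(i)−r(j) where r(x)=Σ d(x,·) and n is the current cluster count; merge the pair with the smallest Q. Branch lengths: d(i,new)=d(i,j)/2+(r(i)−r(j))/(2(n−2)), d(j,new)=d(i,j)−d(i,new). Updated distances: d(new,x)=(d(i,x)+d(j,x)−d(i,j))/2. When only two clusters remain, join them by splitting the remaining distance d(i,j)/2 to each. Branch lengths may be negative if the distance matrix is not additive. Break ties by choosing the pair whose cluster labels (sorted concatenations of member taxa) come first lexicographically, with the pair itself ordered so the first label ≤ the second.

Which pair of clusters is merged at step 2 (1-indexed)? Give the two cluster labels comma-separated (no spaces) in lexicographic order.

C,U

iteration 1: select D,E (d=7, Q=-279); attach at lengths (59/8, -3/8); label the merged cluster DE
  updated: d(B,DE)=61/2, d(C,DE)=39, d(DE,M)=77/2, d(DE,U)=49/2
iteration 2: select C,U (d=8, Q=-369/2); attach at lengths (115/12, -19/12); label the merged cluster CU
  updated: d(B,CU)=71/2, d(CU,DE)=111/4, d(CU,M)=21
iteration 3: select B,DE (d=61/2, Q=-523/4); attach at lengths (237/16, 251/16); label the merged cluster BDE
  updated: d(BDE,CU)=131/8, d(BDE,M)=37/2
iteration 4: select BDE,CU (d=131/8, Q=-447/8); attach at lengths (111/16, 151/16); label the merged cluster BCDEU
  updated: d(BCDEU,M)=185/16
iteration 5: select BCDEU,M (d=185/16); attach at lengths (185/32, 185/32); label the merged cluster BCDEMU
final tree: (((B:237/16,(D:59/8,E:-3/8):251/16):111/16,(C:115/12,U:-19/12):151/16):185/32,M:185/32)
total length: 1175/16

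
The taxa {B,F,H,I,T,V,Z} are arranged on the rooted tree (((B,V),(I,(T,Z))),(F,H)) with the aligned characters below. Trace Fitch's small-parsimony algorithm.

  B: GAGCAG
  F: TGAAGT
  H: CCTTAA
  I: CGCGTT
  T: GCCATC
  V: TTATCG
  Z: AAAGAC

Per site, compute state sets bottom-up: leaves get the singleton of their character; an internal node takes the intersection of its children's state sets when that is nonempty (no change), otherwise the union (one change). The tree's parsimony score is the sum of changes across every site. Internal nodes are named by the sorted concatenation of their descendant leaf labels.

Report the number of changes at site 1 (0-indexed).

5

[col 0] BV: children B:{G}, V:{T} ∪→ {G,T}; cost 1
[col 0] TZ: children T:{G}, Z:{A} ∪→ {A,G}; cost 1
[col 0] ITZ: children I:{C}, TZ:{A,G} ∪→ {A,C,G}; cost 1
[col 0] BITVZ: children BV:{G,T}, ITZ:{A,C,G} ∩→ {G}; cost 0
[col 0] FH: children F:{T}, H:{C} ∪→ {C,T}; cost 1
[col 0] BFHITVZ: children BITVZ:{G}, FH:{C,T} ∪→ {C,G,T}; cost 1
[col 1] BV: children B:{A}, V:{T} ∪→ {A,T}; cost 1
[col 1] TZ: children T:{C}, Z:{A} ∪→ {A,C}; cost 1
[col 1] ITZ: children I:{G}, TZ:{A,C} ∪→ {A,C,G}; cost 1
[col 1] BITVZ: children BV:{A,T}, ITZ:{A,C,G} ∩→ {A}; cost 0
[col 1] FH: children F:{G}, H:{C} ∪→ {C,G}; cost 1
[col 1] BFHITVZ: children BITVZ:{A}, FH:{C,G} ∪→ {A,C,G}; cost 1
[col 2] BV: children B:{G}, V:{A} ∪→ {A,G}; cost 1
[col 2] TZ: children T:{C}, Z:{A} ∪→ {A,C}; cost 1
[col 2] ITZ: children I:{C}, TZ:{A,C} ∩→ {C}; cost 0
[col 2] BITVZ: children BV:{A,G}, ITZ:{C} ∪→ {A,C,G}; cost 1
[col 2] FH: children F:{A}, H:{T} ∪→ {A,T}; cost 1
[col 2] BFHITVZ: children BITVZ:{A,C,G}, FH:{A,T} ∩→ {A}; cost 0
[col 3] BV: children B:{C}, V:{T} ∪→ {C,T}; cost 1
[col 3] TZ: children T:{A}, Z:{G} ∪→ {A,G}; cost 1
[col 3] ITZ: children I:{G}, TZ:{A,G} ∩→ {G}; cost 0
[col 3] BITVZ: children BV:{C,T}, ITZ:{G} ∪→ {C,G,T}; cost 1
[col 3] FH: children F:{A}, H:{T} ∪→ {A,T}; cost 1
[col 3] BFHITVZ: children BITVZ:{C,G,T}, FH:{A,T} ∩→ {T}; cost 0
[col 4] BV: children B:{A}, V:{C} ∪→ {A,C}; cost 1
[col 4] TZ: children T:{T}, Z:{A} ∪→ {A,T}; cost 1
[col 4] ITZ: children I:{T}, TZ:{A,T} ∩→ {T}; cost 0
[col 4] BITVZ: children BV:{A,C}, ITZ:{T} ∪→ {A,C,T}; cost 1
[col 4] FH: children F:{G}, H:{A} ∪→ {A,G}; cost 1
[col 4] BFHITVZ: children BITVZ:{A,C,T}, FH:{A,G} ∩→ {A}; cost 0
[col 5] BV: children B:{G}, V:{G} ∩→ {G}; cost 0
[col 5] TZ: children T:{C}, Z:{C} ∩→ {C}; cost 0
[col 5] ITZ: children I:{T}, TZ:{C} ∪→ {C,T}; cost 1
[col 5] BITVZ: children BV:{G}, ITZ:{C,T} ∪→ {C,G,T}; cost 1
[col 5] FH: children F:{T}, H:{A} ∪→ {A,T}; cost 1
[col 5] BFHITVZ: children BITVZ:{C,G,T}, FH:{A,T} ∩→ {T}; cost 0
per-site changes: [5, 5, 4, 4, 4, 3]; total = 25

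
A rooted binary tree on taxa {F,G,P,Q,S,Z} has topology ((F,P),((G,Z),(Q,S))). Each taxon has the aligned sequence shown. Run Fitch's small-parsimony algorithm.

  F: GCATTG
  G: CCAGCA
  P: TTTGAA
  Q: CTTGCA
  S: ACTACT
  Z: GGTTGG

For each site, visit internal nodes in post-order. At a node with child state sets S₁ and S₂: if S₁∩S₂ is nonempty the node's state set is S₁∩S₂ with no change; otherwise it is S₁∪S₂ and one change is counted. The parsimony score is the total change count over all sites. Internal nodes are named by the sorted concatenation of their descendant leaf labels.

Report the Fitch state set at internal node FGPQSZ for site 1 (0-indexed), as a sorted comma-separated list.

[col 0] FP: children F:{G}, P:{T} ∪→ {G,T}; cost 1
[col 0] GZ: children G:{C}, Z:{G} ∪→ {C,G}; cost 1
[col 0] QS: children Q:{C}, S:{A} ∪→ {A,C}; cost 1
[col 0] GQSZ: children GZ:{C,G}, QS:{A,C} ∩→ {C}; cost 0
[col 0] FGPQSZ: children FP:{G,T}, GQSZ:{C} ∪→ {C,G,T}; cost 1
[col 1] FP: children F:{C}, P:{T} ∪→ {C,T}; cost 1
[col 1] GZ: children G:{C}, Z:{G} ∪→ {C,G}; cost 1
[col 1] QS: children Q:{T}, S:{C} ∪→ {C,T}; cost 1
[col 1] GQSZ: children GZ:{C,G}, QS:{C,T} ∩→ {C}; cost 0
[col 1] FGPQSZ: children FP:{C,T}, GQSZ:{C} ∩→ {C}; cost 0
[col 2] FP: children F:{A}, P:{T} ∪→ {A,T}; cost 1
[col 2] GZ: children G:{A}, Z:{T} ∪→ {A,T}; cost 1
[col 2] QS: children Q:{T}, S:{T} ∩→ {T}; cost 0
[col 2] GQSZ: children GZ:{A,T}, QS:{T} ∩→ {T}; cost 0
[col 2] FGPQSZ: children FP:{A,T}, GQSZ:{T} ∩→ {T}; cost 0
[col 3] FP: children F:{T}, P:{G} ∪→ {G,T}; cost 1
[col 3] GZ: children G:{G}, Z:{T} ∪→ {G,T}; cost 1
[col 3] QS: children Q:{G}, S:{A} ∪→ {A,G}; cost 1
[col 3] GQSZ: children GZ:{G,T}, QS:{A,G} ∩→ {G}; cost 0
[col 3] FGPQSZ: children FP:{G,T}, GQSZ:{G} ∩→ {G}; cost 0
[col 4] FP: children F:{T}, P:{A} ∪→ {A,T}; cost 1
[col 4] GZ: children G:{C}, Z:{G} ∪→ {C,G}; cost 1
[col 4] QS: children Q:{C}, S:{C} ∩→ {C}; cost 0
[col 4] GQSZ: children GZ:{C,G}, QS:{C} ∩→ {C}; cost 0
[col 4] FGPQSZ: children FP:{A,T}, GQSZ:{C} ∪→ {A,C,T}; cost 1
[col 5] FP: children F:{G}, P:{A} ∪→ {A,G}; cost 1
[col 5] GZ: children G:{A}, Z:{G} ∪→ {A,G}; cost 1
[col 5] QS: children Q:{A}, S:{T} ∪→ {A,T}; cost 1
[col 5] GQSZ: children GZ:{A,G}, QS:{A,T} ∩→ {A}; cost 0
[col 5] FGPQSZ: children FP:{A,G}, GQSZ:{A} ∩→ {A}; cost 0
per-site changes: [4, 3, 2, 3, 3, 3]; total = 18

C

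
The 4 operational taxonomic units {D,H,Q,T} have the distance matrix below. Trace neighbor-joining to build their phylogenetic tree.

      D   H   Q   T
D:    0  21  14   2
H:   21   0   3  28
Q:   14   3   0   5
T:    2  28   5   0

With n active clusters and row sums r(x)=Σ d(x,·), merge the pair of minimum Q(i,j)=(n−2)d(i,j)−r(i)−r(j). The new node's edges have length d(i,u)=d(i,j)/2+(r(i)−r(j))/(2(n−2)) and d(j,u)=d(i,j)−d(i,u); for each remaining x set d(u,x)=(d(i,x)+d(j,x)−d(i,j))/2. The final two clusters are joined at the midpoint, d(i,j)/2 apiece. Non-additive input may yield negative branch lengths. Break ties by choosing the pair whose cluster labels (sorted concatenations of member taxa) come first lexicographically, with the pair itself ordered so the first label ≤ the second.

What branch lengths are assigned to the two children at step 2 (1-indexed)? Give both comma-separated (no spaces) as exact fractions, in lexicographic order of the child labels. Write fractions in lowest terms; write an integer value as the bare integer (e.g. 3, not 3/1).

29/2,9

iteration 1: select D,T (d=2, Q=-68); attach at lengths (3/2, 1/2); label the merged cluster DT
  updated: d(DT,H)=47/2, d(DT,Q)=17/2
iteration 2: select DT,H (d=47/2, Q=-35); attach at lengths (29/2, 9); label the merged cluster DHT
  updated: d(DHT,Q)=-6
iteration 3: select DHT,Q (d=-6); attach at lengths (-3, -3); label the merged cluster DHQT
final tree: (((D:3/2,T:1/2):29/2,H:9):-3,Q:-3)
total length: 39/2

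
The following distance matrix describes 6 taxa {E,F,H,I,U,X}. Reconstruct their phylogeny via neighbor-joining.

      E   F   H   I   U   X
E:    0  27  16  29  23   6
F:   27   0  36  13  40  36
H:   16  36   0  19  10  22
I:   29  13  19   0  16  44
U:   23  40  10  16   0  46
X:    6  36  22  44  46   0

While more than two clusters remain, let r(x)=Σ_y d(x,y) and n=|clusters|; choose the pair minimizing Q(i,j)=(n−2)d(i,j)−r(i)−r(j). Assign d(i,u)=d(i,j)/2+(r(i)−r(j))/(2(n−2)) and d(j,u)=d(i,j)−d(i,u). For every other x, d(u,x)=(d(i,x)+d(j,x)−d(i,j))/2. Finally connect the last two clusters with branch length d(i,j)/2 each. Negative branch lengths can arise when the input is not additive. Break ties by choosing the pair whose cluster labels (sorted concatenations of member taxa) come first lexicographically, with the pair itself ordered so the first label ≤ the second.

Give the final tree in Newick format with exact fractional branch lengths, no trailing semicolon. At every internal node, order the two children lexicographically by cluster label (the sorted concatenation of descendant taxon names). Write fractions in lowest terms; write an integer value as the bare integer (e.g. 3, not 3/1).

((((E:-29/8,X:77/8):27/2,(F:25/2,I:1/2):11):21/4,H:1):9/2,U:9/2)

iteration 1: select E,X (d=6, Q=-231); attach at lengths (-29/8, 77/8); label the merged cluster EX
  updated: d(EX,F)=57/2, d(EX,H)=16, d(EX,I)=67/2, d(EX,U)=63/2
iteration 2: select F,I (d=13, Q=-160); attach at lengths (25/2, 1/2); label the merged cluster FI
  updated: d(EX,FI)=49/2, d(FI,H)=21, d(FI,U)=43/2
iteration 3: select EX,FI (d=49/2, Q=-90); attach at lengths (27/2, 11); label the merged cluster EFIX
  updated: d(EFIX,H)=25/4, d(EFIX,U)=57/4
iteration 4: select EFIX,H (d=25/4, Q=-61/2); attach at lengths (21/4, 1); label the merged cluster EFHIX
  updated: d(EFHIX,U)=9
iteration 5: select EFHIX,U (d=9); attach at lengths (9/2, 9/2); label the merged cluster EFHIUX
final tree: ((((E:-29/8,X:77/8):27/2,(F:25/2,I:1/2):11):21/4,H:1):9/2,U:9/2)
total length: 235/4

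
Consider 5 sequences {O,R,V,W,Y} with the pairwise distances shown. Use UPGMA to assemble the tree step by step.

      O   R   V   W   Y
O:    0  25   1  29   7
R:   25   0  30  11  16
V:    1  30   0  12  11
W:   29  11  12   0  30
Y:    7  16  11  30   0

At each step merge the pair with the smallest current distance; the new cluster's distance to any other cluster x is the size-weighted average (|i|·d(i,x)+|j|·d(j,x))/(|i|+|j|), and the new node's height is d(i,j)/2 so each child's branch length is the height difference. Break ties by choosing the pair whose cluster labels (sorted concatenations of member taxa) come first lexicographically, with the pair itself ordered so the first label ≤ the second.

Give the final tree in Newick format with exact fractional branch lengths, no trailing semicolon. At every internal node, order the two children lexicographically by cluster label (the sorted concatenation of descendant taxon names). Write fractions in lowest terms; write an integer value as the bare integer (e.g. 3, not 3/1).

(((O:1/2,V:1/2):4,Y:9/2):22/3,(R:11/2,W:11/2):19/3)

iteration 1: select O,V (d=1); attach at lengths (1/2, 1/2); label the merged cluster OV
  updated: d(OV,R)=55/2, d(OV,W)=41/2, d(OV,Y)=9
iteration 2: select OV,Y (d=9); attach at lengths (4, 9/2); label the merged cluster OVY
  updated: d(OVY,R)=71/3, d(OVY,W)=71/3
iteration 3: select R,W (d=11); attach at lengths (11/2, 11/2); label the merged cluster RW
  updated: d(OVY,RW)=71/3
iteration 4: select OVY,RW (d=71/3); attach at lengths (22/3, 19/3); label the merged cluster ORVWY
final tree: (((O:1/2,V:1/2):4,Y:9/2):22/3,(R:11/2,W:11/2):19/3)
total length: 205/6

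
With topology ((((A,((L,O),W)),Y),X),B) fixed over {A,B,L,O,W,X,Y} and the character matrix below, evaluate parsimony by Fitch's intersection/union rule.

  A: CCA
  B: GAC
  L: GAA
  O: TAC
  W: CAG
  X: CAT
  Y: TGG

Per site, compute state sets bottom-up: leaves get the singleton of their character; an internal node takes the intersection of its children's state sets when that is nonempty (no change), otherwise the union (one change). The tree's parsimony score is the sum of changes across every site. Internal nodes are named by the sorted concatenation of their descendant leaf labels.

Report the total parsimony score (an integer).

11

[col 0] LO: children L:{G}, O:{T} ∪→ {G,T}; cost 1
[col 0] LOW: children LO:{G,T}, W:{C} ∪→ {C,G,T}; cost 1
[col 0] ALOW: children A:{C}, LOW:{C,G,T} ∩→ {C}; cost 0
[col 0] ALOWY: children ALOW:{C}, Y:{T} ∪→ {C,T}; cost 1
[col 0] ALOWXY: children ALOWY:{C,T}, X:{C} ∩→ {C}; cost 0
[col 0] ABLOWXY: children ALOWXY:{C}, B:{G} ∪→ {C,G}; cost 1
[col 1] LO: children L:{A}, O:{A} ∩→ {A}; cost 0
[col 1] LOW: children LO:{A}, W:{A} ∩→ {A}; cost 0
[col 1] ALOW: children A:{C}, LOW:{A} ∪→ {A,C}; cost 1
[col 1] ALOWY: children ALOW:{A,C}, Y:{G} ∪→ {A,C,G}; cost 1
[col 1] ALOWXY: children ALOWY:{A,C,G}, X:{A} ∩→ {A}; cost 0
[col 1] ABLOWXY: children ALOWXY:{A}, B:{A} ∩→ {A}; cost 0
[col 2] LO: children L:{A}, O:{C} ∪→ {A,C}; cost 1
[col 2] LOW: children LO:{A,C}, W:{G} ∪→ {A,C,G}; cost 1
[col 2] ALOW: children A:{A}, LOW:{A,C,G} ∩→ {A}; cost 0
[col 2] ALOWY: children ALOW:{A}, Y:{G} ∪→ {A,G}; cost 1
[col 2] ALOWXY: children ALOWY:{A,G}, X:{T} ∪→ {A,G,T}; cost 1
[col 2] ABLOWXY: children ALOWXY:{A,G,T}, B:{C} ∪→ {A,C,G,T}; cost 1
per-site changes: [4, 2, 5]; total = 11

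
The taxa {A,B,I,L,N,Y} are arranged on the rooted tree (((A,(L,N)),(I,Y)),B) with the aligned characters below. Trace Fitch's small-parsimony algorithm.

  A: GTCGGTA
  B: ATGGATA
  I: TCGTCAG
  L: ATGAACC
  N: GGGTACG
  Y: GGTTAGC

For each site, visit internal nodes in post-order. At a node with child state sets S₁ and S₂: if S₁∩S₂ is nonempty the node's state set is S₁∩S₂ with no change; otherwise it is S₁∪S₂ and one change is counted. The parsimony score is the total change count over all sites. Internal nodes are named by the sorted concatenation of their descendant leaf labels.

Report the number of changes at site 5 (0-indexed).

3

LN@0: {A} ∪ {G} = {A,G} (union, +1)
ALN@0: {G} ∩ {A,G} = {G} (intersection, +0)
IY@0: {T} ∪ {G} = {G,T} (union, +1)
AILNY@0: {G} ∩ {G,T} = {G} (intersection, +0)
ABILNY@0: {G} ∪ {A} = {A,G} (union, +1)
LN@1: {T} ∪ {G} = {G,T} (union, +1)
ALN@1: {T} ∩ {G,T} = {T} (intersection, +0)
IY@1: {C} ∪ {G} = {C,G} (union, +1)
AILNY@1: {T} ∪ {C,G} = {C,G,T} (union, +1)
ABILNY@1: {C,G,T} ∩ {T} = {T} (intersection, +0)
LN@2: {G} ∩ {G} = {G} (intersection, +0)
ALN@2: {C} ∪ {G} = {C,G} (union, +1)
IY@2: {G} ∪ {T} = {G,T} (union, +1)
AILNY@2: {C,G} ∩ {G,T} = {G} (intersection, +0)
ABILNY@2: {G} ∩ {G} = {G} (intersection, +0)
LN@3: {A} ∪ {T} = {A,T} (union, +1)
ALN@3: {G} ∪ {A,T} = {A,G,T} (union, +1)
IY@3: {T} ∩ {T} = {T} (intersection, +0)
AILNY@3: {A,G,T} ∩ {T} = {T} (intersection, +0)
ABILNY@3: {T} ∪ {G} = {G,T} (union, +1)
LN@4: {A} ∩ {A} = {A} (intersection, +0)
ALN@4: {G} ∪ {A} = {A,G} (union, +1)
IY@4: {C} ∪ {A} = {A,C} (union, +1)
AILNY@4: {A,G} ∩ {A,C} = {A} (intersection, +0)
ABILNY@4: {A} ∩ {A} = {A} (intersection, +0)
LN@5: {C} ∩ {C} = {C} (intersection, +0)
ALN@5: {T} ∪ {C} = {C,T} (union, +1)
IY@5: {A} ∪ {G} = {A,G} (union, +1)
AILNY@5: {C,T} ∪ {A,G} = {A,C,G,T} (union, +1)
ABILNY@5: {A,C,G,T} ∩ {T} = {T} (intersection, +0)
LN@6: {C} ∪ {G} = {C,G} (union, +1)
ALN@6: {A} ∪ {C,G} = {A,C,G} (union, +1)
IY@6: {G} ∪ {C} = {C,G} (union, +1)
AILNY@6: {A,C,G} ∩ {C,G} = {C,G} (intersection, +0)
ABILNY@6: {C,G} ∪ {A} = {A,C,G} (union, +1)
per-site changes: [3, 3, 2, 3, 2, 3, 4]; total = 20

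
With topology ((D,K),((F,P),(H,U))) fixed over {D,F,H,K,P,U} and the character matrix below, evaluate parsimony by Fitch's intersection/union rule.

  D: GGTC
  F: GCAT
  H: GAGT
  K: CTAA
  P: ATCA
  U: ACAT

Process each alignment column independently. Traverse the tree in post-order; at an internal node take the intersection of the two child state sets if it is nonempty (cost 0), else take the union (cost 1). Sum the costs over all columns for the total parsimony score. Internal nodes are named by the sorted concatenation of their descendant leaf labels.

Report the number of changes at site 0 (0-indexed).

[col 0] DK: children D:{G}, K:{C} ∪→ {C,G}; cost 1
[col 0] FP: children F:{G}, P:{A} ∪→ {A,G}; cost 1
[col 0] HU: children H:{G}, U:{A} ∪→ {A,G}; cost 1
[col 0] FHPU: children FP:{A,G}, HU:{A,G} ∩→ {A,G}; cost 0
[col 0] DFHKPU: children DK:{C,G}, FHPU:{A,G} ∩→ {G}; cost 0
[col 1] DK: children D:{G}, K:{T} ∪→ {G,T}; cost 1
[col 1] FP: children F:{C}, P:{T} ∪→ {C,T}; cost 1
[col 1] HU: children H:{A}, U:{C} ∪→ {A,C}; cost 1
[col 1] FHPU: children FP:{C,T}, HU:{A,C} ∩→ {C}; cost 0
[col 1] DFHKPU: children DK:{G,T}, FHPU:{C} ∪→ {C,G,T}; cost 1
[col 2] DK: children D:{T}, K:{A} ∪→ {A,T}; cost 1
[col 2] FP: children F:{A}, P:{C} ∪→ {A,C}; cost 1
[col 2] HU: children H:{G}, U:{A} ∪→ {A,G}; cost 1
[col 2] FHPU: children FP:{A,C}, HU:{A,G} ∩→ {A}; cost 0
[col 2] DFHKPU: children DK:{A,T}, FHPU:{A} ∩→ {A}; cost 0
[col 3] DK: children D:{C}, K:{A} ∪→ {A,C}; cost 1
[col 3] FP: children F:{T}, P:{A} ∪→ {A,T}; cost 1
[col 3] HU: children H:{T}, U:{T} ∩→ {T}; cost 0
[col 3] FHPU: children FP:{A,T}, HU:{T} ∩→ {T}; cost 0
[col 3] DFHKPU: children DK:{A,C}, FHPU:{T} ∪→ {A,C,T}; cost 1
per-site changes: [3, 4, 3, 3]; total = 13

3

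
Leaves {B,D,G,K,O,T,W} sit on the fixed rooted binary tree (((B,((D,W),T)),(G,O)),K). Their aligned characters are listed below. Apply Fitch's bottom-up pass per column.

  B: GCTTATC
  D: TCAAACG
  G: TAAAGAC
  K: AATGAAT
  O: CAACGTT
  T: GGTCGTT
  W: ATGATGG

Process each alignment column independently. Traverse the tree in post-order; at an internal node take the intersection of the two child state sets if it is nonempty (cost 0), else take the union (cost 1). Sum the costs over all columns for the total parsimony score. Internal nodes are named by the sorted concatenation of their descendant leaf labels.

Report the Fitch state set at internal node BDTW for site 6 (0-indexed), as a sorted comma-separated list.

C,G,T

DW@0: {T} ∪ {A} = {A,T} (union, +1)
DTW@0: {A,T} ∪ {G} = {A,G,T} (union, +1)
BDTW@0: {G} ∩ {A,G,T} = {G} (intersection, +0)
GO@0: {T} ∪ {C} = {C,T} (union, +1)
BDGOTW@0: {G} ∪ {C,T} = {C,G,T} (union, +1)
BDGKOTW@0: {C,G,T} ∪ {A} = {A,C,G,T} (union, +1)
DW@1: {C} ∪ {T} = {C,T} (union, +1)
DTW@1: {C,T} ∪ {G} = {C,G,T} (union, +1)
BDTW@1: {C} ∩ {C,G,T} = {C} (intersection, +0)
GO@1: {A} ∩ {A} = {A} (intersection, +0)
BDGOTW@1: {C} ∪ {A} = {A,C} (union, +1)
BDGKOTW@1: {A,C} ∩ {A} = {A} (intersection, +0)
DW@2: {A} ∪ {G} = {A,G} (union, +1)
DTW@2: {A,G} ∪ {T} = {A,G,T} (union, +1)
BDTW@2: {T} ∩ {A,G,T} = {T} (intersection, +0)
GO@2: {A} ∩ {A} = {A} (intersection, +0)
BDGOTW@2: {T} ∪ {A} = {A,T} (union, +1)
BDGKOTW@2: {A,T} ∩ {T} = {T} (intersection, +0)
DW@3: {A} ∩ {A} = {A} (intersection, +0)
DTW@3: {A} ∪ {C} = {A,C} (union, +1)
BDTW@3: {T} ∪ {A,C} = {A,C,T} (union, +1)
GO@3: {A} ∪ {C} = {A,C} (union, +1)
BDGOTW@3: {A,C,T} ∩ {A,C} = {A,C} (intersection, +0)
BDGKOTW@3: {A,C} ∪ {G} = {A,C,G} (union, +1)
DW@4: {A} ∪ {T} = {A,T} (union, +1)
DTW@4: {A,T} ∪ {G} = {A,G,T} (union, +1)
BDTW@4: {A} ∩ {A,G,T} = {A} (intersection, +0)
GO@4: {G} ∩ {G} = {G} (intersection, +0)
BDGOTW@4: {A} ∪ {G} = {A,G} (union, +1)
BDGKOTW@4: {A,G} ∩ {A} = {A} (intersection, +0)
DW@5: {C} ∪ {G} = {C,G} (union, +1)
DTW@5: {C,G} ∪ {T} = {C,G,T} (union, +1)
BDTW@5: {T} ∩ {C,G,T} = {T} (intersection, +0)
GO@5: {A} ∪ {T} = {A,T} (union, +1)
BDGOTW@5: {T} ∩ {A,T} = {T} (intersection, +0)
BDGKOTW@5: {T} ∪ {A} = {A,T} (union, +1)
DW@6: {G} ∩ {G} = {G} (intersection, +0)
DTW@6: {G} ∪ {T} = {G,T} (union, +1)
BDTW@6: {C} ∪ {G,T} = {C,G,T} (union, +1)
GO@6: {C} ∪ {T} = {C,T} (union, +1)
BDGOTW@6: {C,G,T} ∩ {C,T} = {C,T} (intersection, +0)
BDGKOTW@6: {C,T} ∩ {T} = {T} (intersection, +0)
per-site changes: [5, 3, 3, 4, 3, 4, 3]; total = 25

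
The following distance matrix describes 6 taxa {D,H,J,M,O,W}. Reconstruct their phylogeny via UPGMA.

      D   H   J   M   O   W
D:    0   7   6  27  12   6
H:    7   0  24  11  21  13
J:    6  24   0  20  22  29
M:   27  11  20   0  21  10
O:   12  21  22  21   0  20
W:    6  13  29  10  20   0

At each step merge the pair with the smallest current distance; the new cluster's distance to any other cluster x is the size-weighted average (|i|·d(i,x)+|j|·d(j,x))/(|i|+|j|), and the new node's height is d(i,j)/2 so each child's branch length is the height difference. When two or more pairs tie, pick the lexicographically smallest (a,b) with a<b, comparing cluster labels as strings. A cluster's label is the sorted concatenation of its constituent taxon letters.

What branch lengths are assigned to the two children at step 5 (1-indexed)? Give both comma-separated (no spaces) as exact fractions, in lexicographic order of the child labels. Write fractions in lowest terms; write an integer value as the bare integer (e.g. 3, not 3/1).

11/9,67/18

iteration 1: select D,J (d=6); attach at lengths (3, 3); label the merged cluster DJ
  updated: d(DJ,H)=31/2, d(DJ,M)=47/2, d(DJ,O)=17, d(DJ,W)=35/2
iteration 2: select M,W (d=10); attach at lengths (5, 5); label the merged cluster MW
  updated: d(DJ,MW)=41/2, d(H,MW)=12, d(MW,O)=41/2
iteration 3: select H,MW (d=12); attach at lengths (6, 1); label the merged cluster HMW
  updated: d(DJ,HMW)=113/6, d(HMW,O)=62/3
iteration 4: select DJ,O (d=17); attach at lengths (11/2, 17/2); label the merged cluster DJO
  updated: d(DJO,HMW)=175/9
iteration 5: select DJO,HMW (d=175/9); attach at lengths (11/9, 67/18); label the merged cluster DHJMOW
final tree: (((D:3,J:3):11/2,O:17/2):11/9,(H:6,(M:5,W:5):1):67/18)
total length: 755/18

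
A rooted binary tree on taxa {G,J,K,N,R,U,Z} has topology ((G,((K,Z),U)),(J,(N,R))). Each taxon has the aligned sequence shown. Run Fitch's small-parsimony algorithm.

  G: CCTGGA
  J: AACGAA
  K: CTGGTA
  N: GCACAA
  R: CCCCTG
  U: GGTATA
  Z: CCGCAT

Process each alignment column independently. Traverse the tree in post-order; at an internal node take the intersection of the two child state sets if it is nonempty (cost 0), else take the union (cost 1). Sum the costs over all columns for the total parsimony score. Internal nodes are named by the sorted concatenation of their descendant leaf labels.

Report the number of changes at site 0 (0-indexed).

KZ@0: {C} ∩ {C} = {C} (intersection, +0)
KUZ@0: {C} ∪ {G} = {C,G} (union, +1)
GKUZ@0: {C} ∩ {C,G} = {C} (intersection, +0)
NR@0: {G} ∪ {C} = {C,G} (union, +1)
JNR@0: {A} ∪ {C,G} = {A,C,G} (union, +1)
GJKNRUZ@0: {C} ∩ {A,C,G} = {C} (intersection, +0)
KZ@1: {T} ∪ {C} = {C,T} (union, +1)
KUZ@1: {C,T} ∪ {G} = {C,G,T} (union, +1)
GKUZ@1: {C} ∩ {C,G,T} = {C} (intersection, +0)
NR@1: {C} ∩ {C} = {C} (intersection, +0)
JNR@1: {A} ∪ {C} = {A,C} (union, +1)
GJKNRUZ@1: {C} ∩ {A,C} = {C} (intersection, +0)
KZ@2: {G} ∩ {G} = {G} (intersection, +0)
KUZ@2: {G} ∪ {T} = {G,T} (union, +1)
GKUZ@2: {T} ∩ {G,T} = {T} (intersection, +0)
NR@2: {A} ∪ {C} = {A,C} (union, +1)
JNR@2: {C} ∩ {A,C} = {C} (intersection, +0)
GJKNRUZ@2: {T} ∪ {C} = {C,T} (union, +1)
KZ@3: {G} ∪ {C} = {C,G} (union, +1)
KUZ@3: {C,G} ∪ {A} = {A,C,G} (union, +1)
GKUZ@3: {G} ∩ {A,C,G} = {G} (intersection, +0)
NR@3: {C} ∩ {C} = {C} (intersection, +0)
JNR@3: {G} ∪ {C} = {C,G} (union, +1)
GJKNRUZ@3: {G} ∩ {C,G} = {G} (intersection, +0)
KZ@4: {T} ∪ {A} = {A,T} (union, +1)
KUZ@4: {A,T} ∩ {T} = {T} (intersection, +0)
GKUZ@4: {G} ∪ {T} = {G,T} (union, +1)
NR@4: {A} ∪ {T} = {A,T} (union, +1)
JNR@4: {A} ∩ {A,T} = {A} (intersection, +0)
GJKNRUZ@4: {G,T} ∪ {A} = {A,G,T} (union, +1)
KZ@5: {A} ∪ {T} = {A,T} (union, +1)
KUZ@5: {A,T} ∩ {A} = {A} (intersection, +0)
GKUZ@5: {A} ∩ {A} = {A} (intersection, +0)
NR@5: {A} ∪ {G} = {A,G} (union, +1)
JNR@5: {A} ∩ {A,G} = {A} (intersection, +0)
GJKNRUZ@5: {A} ∩ {A} = {A} (intersection, +0)
per-site changes: [3, 3, 3, 3, 4, 2]; total = 18

3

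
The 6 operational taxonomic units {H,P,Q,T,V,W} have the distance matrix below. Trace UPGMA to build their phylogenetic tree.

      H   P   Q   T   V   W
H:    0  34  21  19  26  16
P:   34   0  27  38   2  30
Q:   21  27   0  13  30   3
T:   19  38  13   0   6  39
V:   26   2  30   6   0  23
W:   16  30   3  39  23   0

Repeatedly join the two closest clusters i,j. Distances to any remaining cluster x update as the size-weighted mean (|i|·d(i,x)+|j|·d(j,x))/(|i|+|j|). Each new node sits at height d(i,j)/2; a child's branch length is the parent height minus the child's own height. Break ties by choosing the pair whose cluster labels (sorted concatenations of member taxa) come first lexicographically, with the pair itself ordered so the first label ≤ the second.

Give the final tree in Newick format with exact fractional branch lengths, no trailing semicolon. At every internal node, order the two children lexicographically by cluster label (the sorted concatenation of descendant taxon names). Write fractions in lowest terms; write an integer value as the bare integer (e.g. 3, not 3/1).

((H:37/4,(Q:3/2,W:3/2):31/4):149/36,((P:1,V:1):10,T:11):43/18)

step 1: merge (P,V) at d=2; branch lengths P→1, V→1; new cluster PV
  updated: d(H,PV)=30, d(PV,Q)=57/2, d(PV,T)=22, d(PV,W)=53/2
step 2: merge (Q,W) at d=3; branch lengths Q→3/2, W→3/2; new cluster QW
  updated: d(H,QW)=37/2, d(PV,QW)=55/2, d(QW,T)=26
step 3: merge (H,QW) at d=37/2; branch lengths H→37/4, QW→31/4; new cluster HQW
  updated: d(HQW,PV)=85/3, d(HQW,T)=71/3
step 4: merge (PV,T) at d=22; branch lengths PV→10, T→11; new cluster PTV
  updated: d(HQW,PTV)=241/9
step 5: merge (HQW,PTV) at d=241/9; branch lengths HQW→149/36, PTV→43/18; new cluster HPQTVW
final tree: ((H:37/4,(Q:3/2,W:3/2):31/4):149/36,((P:1,V:1):10,T:11):43/18)
total length: 1783/36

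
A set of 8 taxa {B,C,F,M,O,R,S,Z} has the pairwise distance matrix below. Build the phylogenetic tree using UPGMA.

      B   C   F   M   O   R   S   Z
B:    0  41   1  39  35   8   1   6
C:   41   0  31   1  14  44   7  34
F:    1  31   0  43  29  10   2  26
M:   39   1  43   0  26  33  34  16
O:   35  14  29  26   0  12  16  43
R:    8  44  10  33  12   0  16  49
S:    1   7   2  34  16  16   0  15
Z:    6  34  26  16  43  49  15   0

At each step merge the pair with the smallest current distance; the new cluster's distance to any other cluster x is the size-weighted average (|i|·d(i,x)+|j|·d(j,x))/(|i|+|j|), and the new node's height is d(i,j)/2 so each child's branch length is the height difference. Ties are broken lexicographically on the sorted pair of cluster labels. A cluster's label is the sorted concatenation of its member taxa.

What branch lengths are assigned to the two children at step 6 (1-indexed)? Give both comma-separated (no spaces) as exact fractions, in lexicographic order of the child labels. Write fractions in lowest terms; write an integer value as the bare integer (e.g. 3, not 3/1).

1. join B+F (d=1) ⇒ BF; edges |B|=1/2, |F|=1/2
  updated: d(BF,C)=36, d(BF,M)=41, d(BF,O)=32, d(BF,R)=9, d(BF,S)=3/2, d(BF,Z)=16
2. join C+M (d=1) ⇒ CM; edges |C|=1/2, |M|=1/2
  updated: d(BF,CM)=77/2, d(CM,O)=20, d(CM,R)=77/2, d(CM,S)=41/2, d(CM,Z)=25
3. join BF+S (d=3/2) ⇒ BFS; edges |BF|=1/4, |S|=3/4
  updated: d(BFS,CM)=65/2, d(BFS,O)=80/3, d(BFS,R)=34/3, d(BFS,Z)=47/3
4. join BFS+R (d=34/3) ⇒ BFRS; edges |BFS|=59/12, |R|=17/3
  updated: d(BFRS,CM)=34, d(BFRS,O)=23, d(BFRS,Z)=24
5. join CM+O (d=20) ⇒ CMO; edges |CM|=19/2, |O|=10
  updated: d(BFRS,CMO)=91/3, d(CMO,Z)=31
6. join BFRS+Z (d=24) ⇒ BFRSZ; edges |BFRS|=19/3, |Z|=12
  updated: d(BFRSZ,CMO)=457/15
7. join BFRSZ+CMO (d=457/15) ⇒ BCFMORSZ; edges |BFRSZ|=97/30, |CMO|=157/30
final tree: (((((B:1/2,F:1/2):1/4,S:3/4):59/12,R:17/3):19/3,Z:12):97/30,((C:1/2,M:1/2):19/2,O:10):157/30)
total length: 3593/60

19/3,12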